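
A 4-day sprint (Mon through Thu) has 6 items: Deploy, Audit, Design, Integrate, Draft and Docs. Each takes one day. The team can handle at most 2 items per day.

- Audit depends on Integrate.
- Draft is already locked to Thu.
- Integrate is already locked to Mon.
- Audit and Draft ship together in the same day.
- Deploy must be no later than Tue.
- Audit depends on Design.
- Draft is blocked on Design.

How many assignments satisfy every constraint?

11

Splitting on Deploy: it can be Mon (4), Tue (7). Listing each branch's schedules as (Audit, Design, Integrate, Draft, Docs):
Deploy=Mon: (Thu,Tue,Mon,Thu,Tue) (Thu,Tue,Mon,Thu,Wed) (Thu,Wed,Mon,Thu,Tue) (Thu,Wed,Mon,Thu,Wed) — 4.
Deploy=Tue: (Thu,Mon,Mon,Thu,Tue) (Thu,Mon,Mon,Thu,Wed) (Thu,Tue,Mon,Thu,Mon) (Thu,Tue,Mon,Thu,Wed) (Thu,Wed,Mon,Thu,Mon) (Thu,Wed,Mon,Thu,Tue) (Thu,Wed,Mon,Thu,Wed) — 7.
Summing: 4 + 7 = 11.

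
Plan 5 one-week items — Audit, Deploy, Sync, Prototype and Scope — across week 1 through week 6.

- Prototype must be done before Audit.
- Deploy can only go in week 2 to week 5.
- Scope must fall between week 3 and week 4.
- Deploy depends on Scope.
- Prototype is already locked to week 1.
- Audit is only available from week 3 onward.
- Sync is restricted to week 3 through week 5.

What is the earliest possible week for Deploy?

week 4

Deploy is available from week 2; precedence pushes Deploy to at least week 4; Deploy's own window allows nothing later than week 5.
Deploy at week 4 is achievable: Sync -> week 3; Deploy -> week 4; Prototype -> week 1; Audit -> week 3; Scope -> week 3.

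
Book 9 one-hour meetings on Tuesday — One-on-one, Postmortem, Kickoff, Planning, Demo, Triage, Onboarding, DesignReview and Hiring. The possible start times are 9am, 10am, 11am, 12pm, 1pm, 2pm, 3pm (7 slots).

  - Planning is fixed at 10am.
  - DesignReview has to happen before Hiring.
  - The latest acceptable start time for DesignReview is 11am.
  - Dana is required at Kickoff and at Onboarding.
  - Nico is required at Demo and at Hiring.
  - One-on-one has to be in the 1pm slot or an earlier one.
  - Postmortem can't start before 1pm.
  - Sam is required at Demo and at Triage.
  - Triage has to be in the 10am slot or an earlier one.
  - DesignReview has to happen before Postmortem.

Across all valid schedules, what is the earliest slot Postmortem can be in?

1pm

Postmortem is available from 1pm.
Postmortem at 1pm is achievable: Postmortem=1pm; Demo=11am; DesignReview=9am; Kickoff=9am; Triage=9am; Planning=10am; One-on-one=9am; Onboarding=10am; Hiring=10am.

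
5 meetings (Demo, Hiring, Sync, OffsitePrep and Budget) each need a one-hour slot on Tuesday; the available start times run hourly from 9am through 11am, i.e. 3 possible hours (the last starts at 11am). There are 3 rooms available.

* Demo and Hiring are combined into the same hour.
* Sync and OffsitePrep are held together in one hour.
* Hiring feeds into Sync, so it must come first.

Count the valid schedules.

Splitting on Demo: it can be 9am (6), 10am (3). Listing each branch's schedules as (Hiring, Sync, OffsitePrep, Budget):
Demo=9am: (9am,10am,10am,9am) (9am,10am,10am,10am) (9am,10am,10am,11am) (9am,11am,11am,9am) (9am,11am,11am,10am) (9am,11am,11am,11am) — 6.
Demo=10am: (10am,11am,11am,9am) (10am,11am,11am,10am) (10am,11am,11am,11am) — 3.
Summing: 6 + 3 = 9.

9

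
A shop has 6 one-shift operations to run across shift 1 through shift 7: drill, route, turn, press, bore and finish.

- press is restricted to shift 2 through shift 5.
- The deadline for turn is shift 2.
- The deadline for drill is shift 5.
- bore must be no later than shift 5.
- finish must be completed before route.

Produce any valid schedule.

press in shift 2; turn in shift 1; drill in shift 1; finish in shift 1; bore in shift 1; route in shift 2

Checking: finish(shift 1) before route(shift 2); turn=shift 1 in [shift 1,shift 2]; press=shift 2 in [shift 2,shift 5]; drill=shift 1 in [shift 1,shift 5]; bore=shift 1 in [shift 1,shift 5].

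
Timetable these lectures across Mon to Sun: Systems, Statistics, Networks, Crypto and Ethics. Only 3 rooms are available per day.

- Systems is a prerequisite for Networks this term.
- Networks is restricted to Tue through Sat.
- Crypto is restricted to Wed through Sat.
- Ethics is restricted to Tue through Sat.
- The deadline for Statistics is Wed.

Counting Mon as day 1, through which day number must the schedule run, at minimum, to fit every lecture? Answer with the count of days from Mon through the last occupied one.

The precedence chain requires at least 2 distinct days.
With at most 3 per day and 5 lectures, at least 2 days are needed.
Crypto can't be placed before Wed — that is day 3 counting from Mon — so the schedule must run through at least 3 days.
3 works (last occupied day: Wed): for example Ethics=Tue, Crypto=Wed, Statistics=Mon, Systems=Mon, Networks=Tue.

3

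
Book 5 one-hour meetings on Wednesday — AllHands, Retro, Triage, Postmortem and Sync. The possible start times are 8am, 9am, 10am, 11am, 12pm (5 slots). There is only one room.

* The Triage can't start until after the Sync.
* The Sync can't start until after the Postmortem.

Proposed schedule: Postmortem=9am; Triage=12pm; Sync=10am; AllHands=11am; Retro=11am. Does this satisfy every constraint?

No — it violates: There is only one room

The Sync can't start until after the Postmortem — holds.
There is only one room — violated.
The Triage can't start until after the Sync — holds.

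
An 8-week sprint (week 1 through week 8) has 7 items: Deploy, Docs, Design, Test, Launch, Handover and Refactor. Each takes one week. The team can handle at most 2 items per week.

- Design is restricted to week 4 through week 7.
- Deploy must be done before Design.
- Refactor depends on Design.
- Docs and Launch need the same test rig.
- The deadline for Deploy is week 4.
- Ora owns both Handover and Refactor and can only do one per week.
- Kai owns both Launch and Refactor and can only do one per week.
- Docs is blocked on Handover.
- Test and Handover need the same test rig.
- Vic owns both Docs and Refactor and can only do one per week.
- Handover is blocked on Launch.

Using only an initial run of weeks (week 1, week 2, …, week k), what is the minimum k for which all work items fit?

5

The precedence chain requires at least 3 distinct weeks.
With at most 2 per week and 7 work items, at least 4 weeks are needed.
Propagating the time windows through the other constraints, Refactor can't land before week 5, so the schedule must run through at least week 5.
5 works (last occupied week: week 5): for example Deploy -> week 1, Handover -> week 2, Design -> week 4, Launch -> week 1, Refactor -> week 5, Test -> week 3, Docs -> week 3.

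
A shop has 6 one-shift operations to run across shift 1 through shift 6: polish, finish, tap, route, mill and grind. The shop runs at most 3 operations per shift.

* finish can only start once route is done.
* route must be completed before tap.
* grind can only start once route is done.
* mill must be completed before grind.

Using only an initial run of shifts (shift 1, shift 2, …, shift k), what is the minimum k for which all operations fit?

2

The precedence chain requires at least 2 distinct shifts.
With at most 3 per shift and 6 operations, at least 2 shifts are needed.
2 works (last occupied shift: shift 2): for example polish=shift 1; tap=shift 2; finish=shift 2; route=shift 1; grind=shift 2; mill=shift 1.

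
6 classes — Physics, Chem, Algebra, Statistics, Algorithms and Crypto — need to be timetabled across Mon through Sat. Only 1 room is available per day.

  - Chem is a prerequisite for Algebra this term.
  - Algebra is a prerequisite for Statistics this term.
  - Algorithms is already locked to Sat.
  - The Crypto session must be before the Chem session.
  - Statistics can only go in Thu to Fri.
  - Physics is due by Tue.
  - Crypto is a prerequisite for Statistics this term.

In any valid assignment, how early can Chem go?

Wed

Precedence pushes Chem to at least Tue; downstream work caps Chem at Wed.
Chem at Wed is achievable: Statistics -> Fri, Physics -> Mon, Crypto -> Tue, Algebra -> Thu, Algorithms -> Sat, Chem -> Wed.
Nothing earlier works — the capacity limit rule out every day before Wed.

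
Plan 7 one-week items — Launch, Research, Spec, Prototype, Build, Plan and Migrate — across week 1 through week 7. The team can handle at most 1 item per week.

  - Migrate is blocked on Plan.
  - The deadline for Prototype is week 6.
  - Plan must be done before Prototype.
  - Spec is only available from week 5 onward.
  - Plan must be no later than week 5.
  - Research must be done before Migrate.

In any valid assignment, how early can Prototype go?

Precedence pushes Prototype to at least week 2; Prototype's own window allows nothing later than week 6.
Prototype at week 2 is achievable: Launch=week 6, Plan=week 1, Research=week 3, Migrate=week 4, Spec=week 5, Build=week 7, Prototype=week 2.

week 2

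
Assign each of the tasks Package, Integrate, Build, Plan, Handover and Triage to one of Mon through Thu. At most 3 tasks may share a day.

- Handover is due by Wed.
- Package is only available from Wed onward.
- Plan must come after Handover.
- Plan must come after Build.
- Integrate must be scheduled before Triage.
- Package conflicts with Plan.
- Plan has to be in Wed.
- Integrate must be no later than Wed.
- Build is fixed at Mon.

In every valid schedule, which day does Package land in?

Package's window is Wed–Thu.
Plan is fixed at Wed, and Package can't share a day with Plan.
So Package must be Thu.

Thu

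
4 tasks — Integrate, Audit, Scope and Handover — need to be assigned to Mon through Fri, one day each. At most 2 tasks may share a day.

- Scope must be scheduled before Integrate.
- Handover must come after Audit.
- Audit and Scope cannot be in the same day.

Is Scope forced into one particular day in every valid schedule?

No

Scope can be Mon (e.g. Handover=Wed, Audit=Tue, Integrate=Tue, Scope=Mon) or Tue (e.g. Integrate=Wed; Handover=Tue; Audit=Mon; Scope=Tue).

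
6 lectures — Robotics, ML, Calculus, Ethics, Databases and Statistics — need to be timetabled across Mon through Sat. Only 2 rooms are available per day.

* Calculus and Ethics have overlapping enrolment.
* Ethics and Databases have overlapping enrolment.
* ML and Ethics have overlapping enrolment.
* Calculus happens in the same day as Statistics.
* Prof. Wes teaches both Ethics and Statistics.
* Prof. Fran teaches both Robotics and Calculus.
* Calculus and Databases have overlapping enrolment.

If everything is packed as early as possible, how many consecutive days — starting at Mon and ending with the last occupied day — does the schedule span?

3 days

With at most 2 per day and 6 lectures, at least 3 days are needed.
3 works (last occupied day: Wed): for example Ethics -> Mon, Databases -> Tue, ML -> Tue, Calculus -> Wed, Statistics -> Wed, Robotics -> Mon.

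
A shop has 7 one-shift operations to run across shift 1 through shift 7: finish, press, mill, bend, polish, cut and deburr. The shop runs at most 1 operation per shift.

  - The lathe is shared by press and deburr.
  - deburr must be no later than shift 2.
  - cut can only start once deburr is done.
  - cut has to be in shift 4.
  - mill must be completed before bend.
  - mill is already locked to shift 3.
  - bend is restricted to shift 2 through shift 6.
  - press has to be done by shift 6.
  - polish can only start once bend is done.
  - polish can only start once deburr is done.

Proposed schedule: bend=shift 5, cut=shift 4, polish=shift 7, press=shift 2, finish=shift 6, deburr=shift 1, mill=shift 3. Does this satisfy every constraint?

Valid

polish can only start once bend is done — holds.
deburr must be no later than shift 2 — holds.
mill is already locked to shift 3 — holds.
The lathe is shared by press and deburr — holds.
polish can only start once deburr is done — holds.
bend is restricted to shift 2 through shift 6 — holds.
cut can only start once deburr is done — holds.
The shop runs at most 1 operation per shift — holds.
cut has to be in shift 4 — holds.
press has to be done by shift 6 — holds.
mill must be completed before bend — holds.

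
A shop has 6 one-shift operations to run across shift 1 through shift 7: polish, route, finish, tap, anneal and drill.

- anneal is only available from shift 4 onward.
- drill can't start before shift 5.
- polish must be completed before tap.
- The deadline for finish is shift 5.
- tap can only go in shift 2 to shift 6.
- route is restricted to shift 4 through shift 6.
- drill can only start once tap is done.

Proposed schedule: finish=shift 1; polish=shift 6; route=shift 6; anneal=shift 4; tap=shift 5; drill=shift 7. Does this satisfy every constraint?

Invalid. polish must be completed before tap.

drill can't start before shift 5 — holds.
route is restricted to shift 4 through shift 6 — holds.
anneal is only available from shift 4 onward — holds.
The deadline for finish is shift 5 — holds.
polish must be completed before tap — violated.
drill can only start once tap is done — holds.
tap can only go in shift 2 to shift 6 — holds.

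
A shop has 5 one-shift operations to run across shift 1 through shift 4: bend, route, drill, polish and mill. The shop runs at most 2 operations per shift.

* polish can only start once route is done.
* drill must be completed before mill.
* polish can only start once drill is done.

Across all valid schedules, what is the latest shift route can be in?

Downstream work caps route at shift 3.
route at shift 3 is achievable: polish in shift 4; mill in shift 2; bend in shift 1; route in shift 3; drill in shift 1.

shift 3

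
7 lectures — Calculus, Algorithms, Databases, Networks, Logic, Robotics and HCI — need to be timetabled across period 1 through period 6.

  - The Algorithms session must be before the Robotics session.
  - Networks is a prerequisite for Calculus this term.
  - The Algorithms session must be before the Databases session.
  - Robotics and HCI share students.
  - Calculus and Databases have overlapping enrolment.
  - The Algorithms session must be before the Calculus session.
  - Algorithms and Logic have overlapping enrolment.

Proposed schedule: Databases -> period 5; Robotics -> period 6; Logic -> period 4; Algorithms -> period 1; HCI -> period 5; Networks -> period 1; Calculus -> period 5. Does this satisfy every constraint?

The Algorithms session must be before the Databases session — holds.
Calculus and Databases have overlapping enrolment — violated.
Networks is a prerequisite for Calculus this term — holds.
The Algorithms session must be before the Robotics session — holds.
Algorithms and Logic have overlapping enrolment — holds.
The Algorithms session must be before the Calculus session — holds.
Robotics and HCI share students — holds.

No — it violates: Calculus and Databases have overlapping enrolment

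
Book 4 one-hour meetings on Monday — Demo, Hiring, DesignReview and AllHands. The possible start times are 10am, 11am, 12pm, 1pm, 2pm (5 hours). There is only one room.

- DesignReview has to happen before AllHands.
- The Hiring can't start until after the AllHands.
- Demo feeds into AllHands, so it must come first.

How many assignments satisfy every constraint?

10

Splitting on Demo: it can be 10am (4), 11am (4), 12pm (2). Listing each branch's schedules as (Hiring, DesignReview, AllHands):
Demo=10am: (1pm,11am,12pm) (2pm,11am,12pm) (2pm,11am,1pm) (2pm,12pm,1pm) — 4.
Demo=11am: (1pm,10am,12pm) (2pm,10am,12pm) (2pm,10am,1pm) (2pm,12pm,1pm) — 4.
Demo=12pm: (2pm,10am,1pm) (2pm,11am,1pm) — 2.
Summing: 4 + 4 + 2 = 10.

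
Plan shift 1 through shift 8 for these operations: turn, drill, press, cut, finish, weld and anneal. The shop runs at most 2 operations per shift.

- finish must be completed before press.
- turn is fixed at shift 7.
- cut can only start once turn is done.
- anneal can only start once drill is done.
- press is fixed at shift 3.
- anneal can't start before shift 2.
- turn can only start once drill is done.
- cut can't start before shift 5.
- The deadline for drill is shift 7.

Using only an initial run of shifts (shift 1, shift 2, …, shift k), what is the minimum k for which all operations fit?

The precedence chain requires at least 3 distinct shifts.
With at most 2 per shift and 7 operations, at least 4 shifts are needed.
Propagating the time windows through the other constraints, cut can't land before shift 8, so the schedule must run through at least shift 8.
8 works (last occupied shift: shift 8): for example press -> shift 3; cut -> shift 8; turn -> shift 7; anneal -> shift 2; weld -> shift 2; drill -> shift 1; finish -> shift 1.

8 shifts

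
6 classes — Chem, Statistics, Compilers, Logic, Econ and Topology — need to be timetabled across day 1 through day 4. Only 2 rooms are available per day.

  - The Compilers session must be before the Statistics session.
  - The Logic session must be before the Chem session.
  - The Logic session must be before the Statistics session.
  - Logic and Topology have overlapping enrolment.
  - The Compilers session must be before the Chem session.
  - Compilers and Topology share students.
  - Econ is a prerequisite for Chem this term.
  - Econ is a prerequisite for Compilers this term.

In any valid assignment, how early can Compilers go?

day 2

Precedence pushes Compilers to at least day 2; downstream work caps Compilers at day 3.
Compilers at day 2 is achievable: Topology=day 4, Chem=day 3, Econ=day 1, Logic=day 1, Statistics=day 3, Compilers=day 2.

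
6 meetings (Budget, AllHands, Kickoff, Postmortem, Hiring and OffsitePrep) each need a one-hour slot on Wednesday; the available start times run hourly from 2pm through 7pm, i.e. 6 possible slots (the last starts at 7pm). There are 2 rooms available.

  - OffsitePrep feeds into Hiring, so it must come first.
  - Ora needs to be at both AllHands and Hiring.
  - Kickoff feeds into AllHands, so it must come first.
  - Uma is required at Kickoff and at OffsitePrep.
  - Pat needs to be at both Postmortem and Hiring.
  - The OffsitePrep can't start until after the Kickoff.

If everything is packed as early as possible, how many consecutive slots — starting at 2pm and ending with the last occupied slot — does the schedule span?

3

The precedence chain requires at least 3 distinct slots.
With at most 2 per slot and 6 meetings, at least 3 slots are needed.
3 works (last occupied slot: 4pm): for example Budget -> 4pm; Postmortem -> 2pm; OffsitePrep -> 3pm; AllHands -> 3pm; Kickoff -> 2pm; Hiring -> 4pm.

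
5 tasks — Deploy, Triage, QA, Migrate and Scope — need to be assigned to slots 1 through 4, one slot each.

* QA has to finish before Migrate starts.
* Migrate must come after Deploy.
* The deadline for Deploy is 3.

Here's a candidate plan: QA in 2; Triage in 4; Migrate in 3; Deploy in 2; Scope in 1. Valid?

Valid

Migrate must come after Deploy — holds.
The deadline for Deploy is 3 — holds.
QA has to finish before Migrate starts — holds.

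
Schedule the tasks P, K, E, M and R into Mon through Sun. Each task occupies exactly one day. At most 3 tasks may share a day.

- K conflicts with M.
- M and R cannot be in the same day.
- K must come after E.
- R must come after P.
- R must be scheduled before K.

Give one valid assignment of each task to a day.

R -> Tue; P -> Mon; K -> Wed; E -> Mon; M -> Mon

Checking: P(Mon) before R(Tue); E(Mon) before K(Wed); R(Tue) before K(Wed); K(Wed) != M(Mon); M(Mon) != R(Tue); max 3 per day (cap 3).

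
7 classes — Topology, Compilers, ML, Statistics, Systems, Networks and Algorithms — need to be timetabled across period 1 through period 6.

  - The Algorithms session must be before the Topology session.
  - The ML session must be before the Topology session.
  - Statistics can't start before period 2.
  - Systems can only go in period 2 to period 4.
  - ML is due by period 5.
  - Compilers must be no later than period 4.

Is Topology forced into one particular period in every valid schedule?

No

Topology can be period 2 (e.g. Compilers=period 1, Networks=period 1, Statistics=period 2, ML=period 1, Algorithms=period 1, Systems=period 2, Topology=period 2) or period 3 (e.g. Algorithms in period 1; Statistics in period 2; Systems in period 2; Networks in period 1; Compilers in period 1; ML in period 1; Topology in period 3).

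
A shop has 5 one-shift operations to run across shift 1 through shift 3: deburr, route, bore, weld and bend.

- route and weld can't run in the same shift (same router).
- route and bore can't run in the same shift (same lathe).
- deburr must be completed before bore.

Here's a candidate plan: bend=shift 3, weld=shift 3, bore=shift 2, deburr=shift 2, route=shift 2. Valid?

deburr must be completed before bore — violated.
route and bore can't run in the same shift (same lathe) — violated.
route and weld can't run in the same shift (same router) — holds.

No — it violates: route and bore can't run in the same shift (same lathe)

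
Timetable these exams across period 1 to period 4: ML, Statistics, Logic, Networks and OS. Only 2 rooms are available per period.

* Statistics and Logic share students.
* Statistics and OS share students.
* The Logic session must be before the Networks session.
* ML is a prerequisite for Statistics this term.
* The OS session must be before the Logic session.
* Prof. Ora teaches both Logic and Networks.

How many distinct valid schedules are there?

Splitting on ML: it can be period 1 (7), period 2 (6), period 3 (4). Listing each branch's schedules as (Statistics, Logic, Networks, OS) by period number:
ML=period 1: (2,3,4,1) (3,2,3,1) (3,2,4,1) (4,2,3,1) (4,2,4,1) (4,3,4,1) (4,3,4,2) — 7.
ML=period 2: (3,2,3,1) (3,2,4,1) (4,2,3,1) (4,2,4,1) (4,3,4,1) (4,3,4,2) — 6.
ML=period 3: (4,2,3,1) (4,2,4,1) (4,3,4,1) (4,3,4,2) — 4.
Summing: 7 + 6 + 4 = 17.

17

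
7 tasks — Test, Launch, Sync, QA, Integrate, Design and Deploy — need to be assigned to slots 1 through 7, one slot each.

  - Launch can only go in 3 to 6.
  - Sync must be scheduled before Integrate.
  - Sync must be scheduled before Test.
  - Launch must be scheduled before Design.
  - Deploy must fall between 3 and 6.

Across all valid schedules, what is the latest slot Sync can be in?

6

Downstream work caps Sync at 6.
Sync at 6 is achievable: Test -> 7, Launch -> 3, Integrate -> 7, QA -> 1, Sync -> 6, Deploy -> 3, Design -> 4.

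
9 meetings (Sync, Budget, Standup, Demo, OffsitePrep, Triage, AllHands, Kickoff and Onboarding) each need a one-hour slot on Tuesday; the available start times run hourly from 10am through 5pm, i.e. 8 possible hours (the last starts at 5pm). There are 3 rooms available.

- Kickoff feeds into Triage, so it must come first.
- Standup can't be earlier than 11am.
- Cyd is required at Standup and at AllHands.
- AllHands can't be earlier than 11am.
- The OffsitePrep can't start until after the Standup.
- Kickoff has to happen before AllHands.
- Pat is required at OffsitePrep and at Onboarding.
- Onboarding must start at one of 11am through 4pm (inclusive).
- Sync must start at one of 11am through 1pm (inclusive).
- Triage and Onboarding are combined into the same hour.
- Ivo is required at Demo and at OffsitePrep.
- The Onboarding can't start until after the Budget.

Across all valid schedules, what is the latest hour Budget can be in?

Downstream work caps Budget at 3pm.
Budget at 3pm is achievable: Sync=11am, OffsitePrep=12pm, Triage=4pm, AllHands=12pm, Onboarding=4pm, Budget=3pm, Standup=11am, Demo=10am, Kickoff=10am.

3pm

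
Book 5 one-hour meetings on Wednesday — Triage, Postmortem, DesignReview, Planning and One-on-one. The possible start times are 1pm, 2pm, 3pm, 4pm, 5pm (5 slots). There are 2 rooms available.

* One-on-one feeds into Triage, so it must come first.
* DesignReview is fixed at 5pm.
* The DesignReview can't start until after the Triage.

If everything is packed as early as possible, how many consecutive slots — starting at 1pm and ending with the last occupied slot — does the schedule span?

The precedence chain requires at least 3 distinct slots.
With at most 2 per slot and 5 meetings, at least 3 slots are needed.
DesignReview can't be placed before 5pm — that is slot 5 counting from 1pm — so the schedule must run through at least 5 slots.
5 works (last occupied slot: 5pm): for example DesignReview=5pm, Planning=2pm, One-on-one=1pm, Triage=2pm, Postmortem=1pm.

5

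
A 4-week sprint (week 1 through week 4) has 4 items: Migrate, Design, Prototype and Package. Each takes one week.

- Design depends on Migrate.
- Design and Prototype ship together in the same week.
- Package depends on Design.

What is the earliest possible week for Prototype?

Prototype must be in the same week as Design, which can't be before week 2, so Prototype is at least week 2; Prototype must be in the same week as Design, which can't be after week 3, so Prototype is at most week 3.
Prototype at week 2 is achievable: Prototype in week 2; Design in week 2; Migrate in week 1; Package in week 3.

week 2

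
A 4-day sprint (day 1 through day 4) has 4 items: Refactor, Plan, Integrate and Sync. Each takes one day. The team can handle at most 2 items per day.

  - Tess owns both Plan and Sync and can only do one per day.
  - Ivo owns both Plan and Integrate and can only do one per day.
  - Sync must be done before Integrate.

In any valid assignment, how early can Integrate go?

day 2

Precedence pushes Integrate to at least day 2.
Integrate at day 2 is achievable: Integrate=day 2, Sync=day 1, Refactor=day 1, Plan=day 3.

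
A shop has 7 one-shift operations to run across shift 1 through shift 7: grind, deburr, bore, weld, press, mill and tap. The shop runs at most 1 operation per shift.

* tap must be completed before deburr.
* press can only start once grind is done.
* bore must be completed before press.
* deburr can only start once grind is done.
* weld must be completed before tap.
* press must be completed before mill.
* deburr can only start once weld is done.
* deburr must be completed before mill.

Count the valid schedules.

35

Splitting on grind: it can be shift 1 (10), shift 2 (10), shift 3 (9), shift 4 (6). Listing each branch's schedules as (deburr, bore, weld, press, mill, tap) by shift number:
grind=shift 1: (4,5,2,6,7,3) (5,2,3,6,7,4) (5,3,2,6,7,4) (5,4,2,6,7,3) (6,2,3,4,7,5) (6,2,3,5,7,4) (6,2,4,3,7,5) (6,3,2,4,7,5) (6,3,2,5,7,4) (6,4,2,5,7,3) — 10.
grind=shift 2: (4,5,1,6,7,3) (5,1,3,6,7,4) (5,3,1,6,7,4) (5,4,1,6,7,3) (6,1,3,4,7,5) (6,1,3,5,7,4) (6,1,4,3,7,5) (6,3,1,4,7,5) (6,3,1,5,7,4) (6,4,1,5,7,3) — 10.
grind=shift 3: (4,5,1,6,7,2) (5,1,2,6,7,4) (5,2,1,6,7,4) (5,4,1,6,7,2) (6,1,2,4,7,5) (6,1,2,5,7,4) (6,2,1,4,7,5) (6,2,1,5,7,4) (6,4,1,5,7,2) — 9.
grind=shift 4: (5,1,2,6,7,3) (5,2,1,6,7,3) (5,3,1,6,7,2) (6,1,2,5,7,3) (6,2,1,5,7,3) (6,3,1,5,7,2) — 6.
Summing: 10 + 10 + 9 + 6 = 35.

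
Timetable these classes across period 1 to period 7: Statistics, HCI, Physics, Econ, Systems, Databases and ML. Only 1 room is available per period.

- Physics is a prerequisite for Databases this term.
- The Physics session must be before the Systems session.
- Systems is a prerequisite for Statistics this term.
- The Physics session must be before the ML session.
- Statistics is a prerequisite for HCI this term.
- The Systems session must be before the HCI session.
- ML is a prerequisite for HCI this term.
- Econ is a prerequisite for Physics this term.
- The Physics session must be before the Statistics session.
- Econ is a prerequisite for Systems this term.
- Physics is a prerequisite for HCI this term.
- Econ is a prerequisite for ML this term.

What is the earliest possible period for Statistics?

period 4

Precedence pushes Statistics to at least period 4; downstream work caps Statistics at period 6.
Statistics at period 4 is achievable: ML=period 5, HCI=period 6, Statistics=period 4, Databases=period 7, Systems=period 3, Physics=period 2, Econ=period 1.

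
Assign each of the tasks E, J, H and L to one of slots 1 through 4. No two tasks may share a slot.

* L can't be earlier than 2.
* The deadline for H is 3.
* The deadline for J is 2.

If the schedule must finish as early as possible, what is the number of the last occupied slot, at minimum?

4

With at most 1 per slot and 4 tasks, at least 4 slots are needed.
L can't be placed before 2, so the schedule must run through at least slot 2.
4 works (last occupied slot: 4): for example E -> 4, J -> 1, H -> 2, L -> 3.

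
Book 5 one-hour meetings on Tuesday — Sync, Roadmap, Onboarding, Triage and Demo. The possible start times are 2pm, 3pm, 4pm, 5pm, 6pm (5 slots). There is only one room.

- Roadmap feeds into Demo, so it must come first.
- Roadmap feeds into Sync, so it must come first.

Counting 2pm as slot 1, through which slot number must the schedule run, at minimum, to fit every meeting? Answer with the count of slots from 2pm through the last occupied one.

5 slots

The precedence chain requires at least 2 distinct slots.
With at most 1 per slot and 5 meetings, at least 5 slots are needed.
5 works (last occupied slot: 6pm): for example Triage -> 6pm, Roadmap -> 2pm, Sync -> 3pm, Onboarding -> 5pm, Demo -> 4pm.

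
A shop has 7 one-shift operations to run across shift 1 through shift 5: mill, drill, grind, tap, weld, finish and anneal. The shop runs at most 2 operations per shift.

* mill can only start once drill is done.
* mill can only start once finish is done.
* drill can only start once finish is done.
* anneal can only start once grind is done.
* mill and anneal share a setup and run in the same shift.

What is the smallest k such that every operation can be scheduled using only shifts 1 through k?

The precedence chain requires at least 3 distinct shifts.
With at most 2 per shift and 7 operations, at least 4 shifts are needed.
4 works (last occupied shift: shift 4): for example grind=shift 1; mill=shift 3; tap=shift 2; drill=shift 2; weld=shift 4; finish=shift 1; anneal=shift 3.

4 shifts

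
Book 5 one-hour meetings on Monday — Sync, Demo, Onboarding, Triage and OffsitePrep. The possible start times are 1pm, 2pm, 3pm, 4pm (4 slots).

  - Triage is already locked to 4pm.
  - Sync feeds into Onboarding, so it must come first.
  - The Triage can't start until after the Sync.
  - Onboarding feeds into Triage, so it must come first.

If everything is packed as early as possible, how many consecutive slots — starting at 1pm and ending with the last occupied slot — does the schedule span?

4

The precedence chain requires at least 3 distinct slots.
Triage can't be placed before 4pm — that is slot 4 counting from 1pm — so the schedule must run through at least 4 slots.
4 works (last occupied slot: 4pm): for example Sync=1pm, Triage=4pm, Onboarding=2pm, Demo=1pm, OffsitePrep=1pm.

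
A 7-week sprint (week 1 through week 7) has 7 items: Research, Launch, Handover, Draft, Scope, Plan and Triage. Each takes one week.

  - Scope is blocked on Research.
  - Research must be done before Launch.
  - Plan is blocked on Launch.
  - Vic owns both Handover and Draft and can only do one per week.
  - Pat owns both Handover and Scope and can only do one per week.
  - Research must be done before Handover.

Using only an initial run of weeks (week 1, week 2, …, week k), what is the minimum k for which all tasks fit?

3 weeks

The precedence chain requires at least 3 distinct weeks.
3 works (last occupied week: week 3): for example Triage in week 1, Plan in week 3, Handover in week 2, Launch in week 2, Scope in week 3, Research in week 1, Draft in week 1.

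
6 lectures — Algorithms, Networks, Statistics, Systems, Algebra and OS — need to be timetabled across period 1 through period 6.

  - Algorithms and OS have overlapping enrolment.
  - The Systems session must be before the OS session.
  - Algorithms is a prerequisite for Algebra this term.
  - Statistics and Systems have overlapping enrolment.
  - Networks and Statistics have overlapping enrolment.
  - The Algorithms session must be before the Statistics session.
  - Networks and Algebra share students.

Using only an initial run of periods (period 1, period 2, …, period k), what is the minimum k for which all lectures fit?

The precedence chain requires at least 2 distinct periods.
2 works (last occupied period: period 2): for example Statistics -> period 2; Systems -> period 1; Algebra -> period 2; OS -> period 2; Algorithms -> period 1; Networks -> period 1.

2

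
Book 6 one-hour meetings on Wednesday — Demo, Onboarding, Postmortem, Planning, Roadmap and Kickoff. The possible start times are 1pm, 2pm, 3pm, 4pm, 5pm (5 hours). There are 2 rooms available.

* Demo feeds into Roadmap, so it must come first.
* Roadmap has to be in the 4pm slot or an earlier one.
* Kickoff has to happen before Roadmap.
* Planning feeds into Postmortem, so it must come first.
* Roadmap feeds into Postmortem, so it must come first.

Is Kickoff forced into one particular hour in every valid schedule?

No

Kickoff can be 1pm (e.g. Roadmap in 2pm, Onboarding in 3pm, Postmortem in 3pm, Kickoff in 1pm, Demo in 1pm, Planning in 2pm) or 2pm (e.g. Kickoff=2pm; Roadmap=3pm; Postmortem=4pm; Demo=1pm; Onboarding=2pm; Planning=1pm).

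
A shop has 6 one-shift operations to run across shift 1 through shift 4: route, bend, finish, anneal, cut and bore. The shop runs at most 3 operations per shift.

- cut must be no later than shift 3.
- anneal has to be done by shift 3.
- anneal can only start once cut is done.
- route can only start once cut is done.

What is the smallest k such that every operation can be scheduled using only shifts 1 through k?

The precedence chain requires at least 2 distinct shifts.
With at most 3 per shift and 6 operations, at least 2 shifts are needed.
2 works (last occupied shift: shift 2): for example cut=shift 1; bend=shift 1; finish=shift 1; route=shift 2; anneal=shift 2; bore=shift 2.

2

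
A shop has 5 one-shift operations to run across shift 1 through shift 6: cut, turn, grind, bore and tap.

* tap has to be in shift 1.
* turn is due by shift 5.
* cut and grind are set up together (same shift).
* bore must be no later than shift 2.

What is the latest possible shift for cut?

shift 6

cut at shift 6 is achievable: bore in shift 1; turn in shift 1; cut in shift 6; grind in shift 6; tap in shift 1.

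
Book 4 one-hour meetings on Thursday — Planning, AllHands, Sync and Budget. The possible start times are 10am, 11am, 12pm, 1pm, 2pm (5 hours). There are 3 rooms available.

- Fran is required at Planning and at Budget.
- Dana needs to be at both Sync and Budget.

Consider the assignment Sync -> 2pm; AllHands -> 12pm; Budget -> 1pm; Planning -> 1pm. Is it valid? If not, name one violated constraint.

There are 3 rooms available — holds.
Fran is required at Planning and at Budget — violated.
Dana needs to be at both Sync and Budget — holds.

No — it violates: Fran is required at Planning and at Budget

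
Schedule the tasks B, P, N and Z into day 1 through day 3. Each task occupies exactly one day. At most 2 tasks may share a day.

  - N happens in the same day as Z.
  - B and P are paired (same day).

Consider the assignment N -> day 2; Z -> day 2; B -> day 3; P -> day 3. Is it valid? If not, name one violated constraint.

At most 2 tasks may share a day — holds.
N happens in the same day as Z — holds.
B and P are paired (same day) — holds.

Yes, all constraints hold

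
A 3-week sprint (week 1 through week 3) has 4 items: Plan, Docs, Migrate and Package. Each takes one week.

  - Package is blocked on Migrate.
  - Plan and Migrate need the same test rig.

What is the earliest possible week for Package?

Precedence pushes Package to at least week 2.
Package at week 2 is achievable: Migrate=week 1, Plan=week 2, Docs=week 1, Package=week 2.

week 2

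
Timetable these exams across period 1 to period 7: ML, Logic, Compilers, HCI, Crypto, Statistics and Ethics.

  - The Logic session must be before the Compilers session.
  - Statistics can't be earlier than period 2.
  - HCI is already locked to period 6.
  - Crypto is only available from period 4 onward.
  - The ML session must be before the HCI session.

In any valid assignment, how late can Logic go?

period 6

Downstream work caps Logic at period 6.
Logic at period 6 is achievable: Compilers -> period 7, HCI -> period 6, Crypto -> period 4, Logic -> period 6, ML -> period 1, Statistics -> period 2, Ethics -> period 1.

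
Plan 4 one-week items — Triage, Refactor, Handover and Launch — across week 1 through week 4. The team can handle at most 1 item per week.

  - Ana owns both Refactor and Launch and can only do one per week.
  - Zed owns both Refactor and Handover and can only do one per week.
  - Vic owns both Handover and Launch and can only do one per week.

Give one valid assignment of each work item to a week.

Refactor -> week 2, Launch -> week 4, Handover -> week 3, Triage -> week 1

Checking: Refactor(week 2) != Launch(week 4); Handover(week 3) != Launch(week 4); Refactor(week 2) != Handover(week 3); max 1 per week (cap 1).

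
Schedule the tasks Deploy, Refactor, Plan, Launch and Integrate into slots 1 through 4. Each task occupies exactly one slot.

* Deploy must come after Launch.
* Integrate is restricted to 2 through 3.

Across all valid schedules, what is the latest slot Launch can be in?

Downstream work caps Launch at 3.
Launch at 3 is achievable: Integrate in 2, Deploy in 4, Refactor in 1, Plan in 1, Launch in 3.

3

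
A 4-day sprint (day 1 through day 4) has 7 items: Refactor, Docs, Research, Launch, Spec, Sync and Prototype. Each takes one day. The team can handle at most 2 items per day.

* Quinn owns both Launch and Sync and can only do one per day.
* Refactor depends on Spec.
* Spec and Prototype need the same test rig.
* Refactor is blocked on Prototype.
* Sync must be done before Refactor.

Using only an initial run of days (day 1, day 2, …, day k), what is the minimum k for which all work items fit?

4

The precedence chain requires at least 2 distinct days.
With at most 2 per day and 7 work items, at least 4 days are needed.
4 works (last occupied day: day 4): for example Research=day 3, Docs=day 2, Launch=day 4, Sync=day 1, Refactor=day 3, Spec=day 1, Prototype=day 2.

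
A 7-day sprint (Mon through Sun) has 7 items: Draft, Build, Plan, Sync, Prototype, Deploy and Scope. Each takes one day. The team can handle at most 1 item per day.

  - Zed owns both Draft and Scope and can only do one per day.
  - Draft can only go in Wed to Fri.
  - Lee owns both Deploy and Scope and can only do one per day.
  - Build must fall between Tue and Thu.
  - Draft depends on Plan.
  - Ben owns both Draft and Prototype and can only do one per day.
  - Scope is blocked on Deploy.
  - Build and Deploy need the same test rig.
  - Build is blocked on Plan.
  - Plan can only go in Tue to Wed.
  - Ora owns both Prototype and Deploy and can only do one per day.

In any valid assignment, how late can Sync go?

Sun

Sync at Sun is achievable: Sync in Sun, Build in Thu, Scope in Fri, Deploy in Mon, Plan in Tue, Draft in Wed, Prototype in Sat.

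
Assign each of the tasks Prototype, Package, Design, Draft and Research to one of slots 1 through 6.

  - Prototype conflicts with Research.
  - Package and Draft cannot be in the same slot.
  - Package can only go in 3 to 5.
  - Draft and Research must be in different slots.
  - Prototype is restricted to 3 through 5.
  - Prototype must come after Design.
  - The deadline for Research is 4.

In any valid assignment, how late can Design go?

4

Downstream work caps Design at 4.
Design at 4 is achievable: Prototype=5, Research=1, Package=3, Design=4, Draft=2.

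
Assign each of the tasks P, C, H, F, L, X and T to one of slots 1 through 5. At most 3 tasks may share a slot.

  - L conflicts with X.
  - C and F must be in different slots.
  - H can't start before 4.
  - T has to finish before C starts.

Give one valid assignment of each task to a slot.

H -> 4, C -> 2, F -> 1, L -> 2, X -> 3, P -> 1, T -> 1

Checking: T(1) before C(2); L(2) != X(3); C(2) != F(1); H=4 in [4,5]; max 3 per slot (cap 3).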